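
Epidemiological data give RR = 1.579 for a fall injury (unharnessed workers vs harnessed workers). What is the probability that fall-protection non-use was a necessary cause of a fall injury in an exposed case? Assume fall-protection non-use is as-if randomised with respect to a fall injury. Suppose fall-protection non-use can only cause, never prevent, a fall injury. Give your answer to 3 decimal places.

PN ≈ 0.367

Under exogeneity and monotonicity, PN = (RR − 1) / RR = 1 − 1/RR.
PN = (1.579 − 1) / 1.579 = 0.579 / 1.579 ≈ 0.3667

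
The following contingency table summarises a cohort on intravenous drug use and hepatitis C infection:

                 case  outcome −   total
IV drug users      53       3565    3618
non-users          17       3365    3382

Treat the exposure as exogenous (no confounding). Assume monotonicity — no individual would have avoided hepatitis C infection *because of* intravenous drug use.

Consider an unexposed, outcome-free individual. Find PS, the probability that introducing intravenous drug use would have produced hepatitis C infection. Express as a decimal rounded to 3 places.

p₁ = P(outcome | exposed) = 53/3618 = 0.014649
p₀ = P(outcome | unexposed) = 17/3382 = 0.0050266
Under exogeneity and monotonicity, PS = (p₁ − p₀)/(1 − p₀).
PS = (0.014649 − 0.0050266) / 0.99497 ≈ 0.0097

PS ≈ 0.010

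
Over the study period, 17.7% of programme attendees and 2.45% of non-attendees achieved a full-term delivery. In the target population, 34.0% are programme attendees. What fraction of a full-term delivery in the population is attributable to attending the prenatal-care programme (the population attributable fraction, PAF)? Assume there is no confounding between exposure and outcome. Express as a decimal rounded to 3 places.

p₁ = 0.177, p₀ = 0.0245.
Overall risk P(Y=1) = π·p₁ + (1−π)·p₀ = 0.34×0.177 + 0.66×0.0245 = 0.07635.
Under exogeneity, PAF = [P(Y=1) − p₀] / P(Y=1).
PAF = (0.07635 − 0.0245) / 0.07635 ≈ 0.6791

PAF ≈ 0.679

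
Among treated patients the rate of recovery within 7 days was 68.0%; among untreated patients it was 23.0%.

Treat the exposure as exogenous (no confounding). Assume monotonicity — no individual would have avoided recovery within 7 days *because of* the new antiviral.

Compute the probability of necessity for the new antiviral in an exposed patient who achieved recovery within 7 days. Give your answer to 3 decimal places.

PN ≈ 0.662

p₁ = 0.68, p₀ = 0.23.
Under exogeneity and monotonicity, PN = (p₁ − p₀) / p₁.
PN = (0.68 − 0.23) / 0.68 = 0.45 / 0.68 ≈ 0.6618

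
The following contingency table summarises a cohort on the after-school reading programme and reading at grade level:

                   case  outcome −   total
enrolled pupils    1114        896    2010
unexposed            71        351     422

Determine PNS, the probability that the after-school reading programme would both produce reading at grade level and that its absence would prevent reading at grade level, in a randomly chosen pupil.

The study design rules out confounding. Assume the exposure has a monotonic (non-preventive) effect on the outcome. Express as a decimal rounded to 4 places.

p₁ = P(outcome | exposed) = 1114/2010 = 0.55423
p₀ = P(outcome | unexposed) = 71/422 = 0.16825
Under exogeneity and monotonicity, PNS = p₁ − p₀.
PNS = 0.55423 − 0.16825 = 0.38598

PNS ≈ 0.3860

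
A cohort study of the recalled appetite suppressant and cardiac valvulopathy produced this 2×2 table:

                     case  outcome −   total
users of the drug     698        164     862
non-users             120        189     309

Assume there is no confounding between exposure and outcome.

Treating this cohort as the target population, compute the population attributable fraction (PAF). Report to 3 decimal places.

p₁ = P(outcome | exposed) = 698/862 = 0.80974
p₀ = P(outcome | unexposed) = 120/309 = 0.38835
Exposure prevalence π = 862/1171 = 0.73612; overall risk P(Y=1) = 0.69855.
Under exogeneity, PAF = [P(Y=1) − p₀]/P(Y=1).
PAF = (0.69855 − 0.38835) / 0.69855 ≈ 0.4441

PAF ≈ 0.444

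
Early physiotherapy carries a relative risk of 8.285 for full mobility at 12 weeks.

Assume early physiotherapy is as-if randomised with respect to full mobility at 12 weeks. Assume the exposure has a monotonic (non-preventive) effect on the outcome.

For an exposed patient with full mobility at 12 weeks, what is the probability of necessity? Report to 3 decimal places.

PN ≈ 0.879

Under exogeneity and monotonicity, PN = (RR − 1) / RR = 1 − 1/RR.
PN = (8.285 − 1) / 8.285 = 7.285 / 8.285 ≈ 0.8793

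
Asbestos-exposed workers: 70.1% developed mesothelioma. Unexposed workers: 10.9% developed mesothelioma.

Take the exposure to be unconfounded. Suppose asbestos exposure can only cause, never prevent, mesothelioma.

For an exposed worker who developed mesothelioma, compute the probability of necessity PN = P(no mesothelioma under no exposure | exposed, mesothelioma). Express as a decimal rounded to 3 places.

PN ≈ 0.845

p₁ = 0.701, p₀ = 0.109.
Under exogeneity and monotonicity, PN = (p₁ − p₀) / p₁.
PN = (0.701 − 0.109) / 0.701 = 0.592 / 0.701 ≈ 0.8445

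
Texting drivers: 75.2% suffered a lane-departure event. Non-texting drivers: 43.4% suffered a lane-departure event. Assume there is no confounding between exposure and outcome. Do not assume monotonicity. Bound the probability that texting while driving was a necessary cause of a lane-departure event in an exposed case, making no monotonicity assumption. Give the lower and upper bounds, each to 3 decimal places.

0.423 ≤ PN ≤ 0.753

p₁ = 0.752, p₀ = 0.434.
Under exogeneity alone the bounds on PN are max{0,(p₁−p₀)/p₁} ≤ PN ≤ min{1,(1−p₀)/p₁}.
  lower = (p₁ − p₀)/p₁ = 0.318 / 0.752 ≈ 0.4229
  upper = min{1, (1 − p₀)/p₁} = 0.566 / 0.752 ≈ 0.7527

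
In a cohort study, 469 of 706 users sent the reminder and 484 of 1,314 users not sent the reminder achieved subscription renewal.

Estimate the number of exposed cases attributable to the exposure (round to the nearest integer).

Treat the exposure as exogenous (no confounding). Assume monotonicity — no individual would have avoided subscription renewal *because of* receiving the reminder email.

p₁ = P(outcome | exposed) = 469/706 = 0.66431
p₀ = P(outcome | unexposed) = 484/1314 = 0.36834
PN = (p₁ − p₀)/p₁ = (0.66431 − 0.36834) / 0.66431 ≈ 0.44553.
Attributable cases ≈ PN × (exposed cases) = 0.44553 × 469 ≈ 208.95.

about 209 cases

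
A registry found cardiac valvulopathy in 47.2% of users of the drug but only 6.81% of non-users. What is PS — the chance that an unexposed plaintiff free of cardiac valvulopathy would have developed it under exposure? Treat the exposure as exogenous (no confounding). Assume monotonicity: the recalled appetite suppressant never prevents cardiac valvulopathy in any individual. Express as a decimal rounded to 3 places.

p₁ = 0.472, p₀ = 0.0681.
Under exogeneity and monotonicity, PS = (p₁ − p₀) / (1 − p₀).
PS = (0.472 − 0.0681) / (1 − 0.0681) = 0.4039 / 0.9319 ≈ 0.4334

PS ≈ 0.433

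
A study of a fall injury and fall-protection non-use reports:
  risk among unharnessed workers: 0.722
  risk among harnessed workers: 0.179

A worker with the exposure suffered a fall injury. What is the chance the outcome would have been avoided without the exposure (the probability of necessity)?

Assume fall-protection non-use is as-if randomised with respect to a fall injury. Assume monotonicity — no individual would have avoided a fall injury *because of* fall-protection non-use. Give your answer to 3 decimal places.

Let p₁ = 0.722, p₀ = 0.179.
Under exogeneity and monotonicity, PN = (p₁ − p₀) / p₁.
PN = (0.722 − 0.179) / 0.722 = 0.543 / 0.722 ≈ 0.7521

PN ≈ 0.752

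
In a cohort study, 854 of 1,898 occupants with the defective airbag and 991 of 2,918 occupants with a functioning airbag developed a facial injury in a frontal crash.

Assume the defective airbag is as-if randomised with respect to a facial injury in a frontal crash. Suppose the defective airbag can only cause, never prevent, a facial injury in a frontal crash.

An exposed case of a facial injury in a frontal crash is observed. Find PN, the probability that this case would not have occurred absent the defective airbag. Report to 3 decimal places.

p₁ = P(outcome | exposed) = 854/1898 = 0.44995
p₀ = P(outcome | unexposed) = 991/2918 = 0.33962
Under exogeneity and monotonicity, PN = (p₁ − p₀) / p₁.
PN = (0.44995 − 0.33962) / 0.44995 = 0.11033 / 0.44995 ≈ 0.2452

PN ≈ 0.245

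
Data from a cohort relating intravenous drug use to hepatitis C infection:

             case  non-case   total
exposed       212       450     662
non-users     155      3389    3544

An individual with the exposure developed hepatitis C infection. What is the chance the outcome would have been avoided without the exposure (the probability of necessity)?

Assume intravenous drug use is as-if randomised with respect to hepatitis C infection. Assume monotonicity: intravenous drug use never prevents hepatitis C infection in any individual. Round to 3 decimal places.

PN ≈ 0.863

p₁ = P(outcome | exposed) = 212/662 = 0.32024
p₀ = P(outcome | unexposed) = 155/3544 = 0.043736
Under exogeneity and monotonicity, PN = (p₁ − p₀)/p₁.
PN = (0.32024 − 0.043736) / 0.32024 ≈ 0.8634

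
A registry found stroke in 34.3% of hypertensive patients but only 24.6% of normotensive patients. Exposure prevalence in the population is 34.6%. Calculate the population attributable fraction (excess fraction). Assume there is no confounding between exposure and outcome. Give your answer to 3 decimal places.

PAF ≈ 0.120

p₁ = 0.343, p₀ = 0.246.
Overall risk P(Y=1) = π·p₁ + (1−π)·p₀ = 0.346×0.343 + 0.654×0.246 = 0.27956.
Under exogeneity, PAF = [P(Y=1) − p₀] / P(Y=1).
PAF = (0.27956 − 0.246) / 0.27956 ≈ 0.1201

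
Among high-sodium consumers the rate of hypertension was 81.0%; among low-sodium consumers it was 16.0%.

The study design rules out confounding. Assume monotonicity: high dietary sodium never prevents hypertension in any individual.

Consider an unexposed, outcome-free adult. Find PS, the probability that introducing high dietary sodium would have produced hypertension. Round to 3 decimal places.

p₁ = 0.81, p₀ = 0.16.
Under exogeneity and monotonicity, PS = (p₁ − p₀) / (1 − p₀).
PS = (0.81 − 0.16) / (1 − 0.16) = 0.65 / 0.84 ≈ 0.7738

PS ≈ 0.774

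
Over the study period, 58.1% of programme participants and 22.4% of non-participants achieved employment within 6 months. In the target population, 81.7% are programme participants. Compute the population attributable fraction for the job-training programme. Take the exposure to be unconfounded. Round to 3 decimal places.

PAF ≈ 0.566

p₁ = 0.581, p₀ = 0.224.
Overall risk P(Y=1) = π·p₁ + (1−π)·p₀ = 0.817×0.581 + 0.183×0.224 = 0.51567.
Under exogeneity, PAF = [P(Y=1) − p₀] / P(Y=1).
PAF = (0.51567 − 0.224) / 0.51567 ≈ 0.5656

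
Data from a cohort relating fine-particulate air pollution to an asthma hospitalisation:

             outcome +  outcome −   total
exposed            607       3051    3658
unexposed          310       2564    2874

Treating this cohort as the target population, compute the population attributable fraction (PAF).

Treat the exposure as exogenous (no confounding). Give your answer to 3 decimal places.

p₁ = P(outcome | exposed) = 607/3658 = 0.16594
p₀ = P(outcome | unexposed) = 310/2874 = 0.10786
Exposure prevalence π = 3658/6532 = 0.56001; overall risk P(Y=1) = 0.14039.
Under exogeneity, PAF = [P(Y=1) − p₀]/P(Y=1).
PAF = (0.14039 − 0.10786) / 0.14039 ≈ 0.2317

PAF ≈ 0.232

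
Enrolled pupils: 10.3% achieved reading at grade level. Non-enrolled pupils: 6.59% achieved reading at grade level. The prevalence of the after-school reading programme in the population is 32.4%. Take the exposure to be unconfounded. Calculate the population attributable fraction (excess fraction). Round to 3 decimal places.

PAF ≈ 0.154

p₁ = 0.103, p₀ = 0.0659.
Overall risk P(Y=1) = π·p₁ + (1−π)·p₀ = 0.324×0.103 + 0.676×0.0659 = 0.07792.
Under exogeneity, PAF = [P(Y=1) − p₀] / P(Y=1).
PAF = (0.07792 − 0.0659) / 0.07792 ≈ 0.1543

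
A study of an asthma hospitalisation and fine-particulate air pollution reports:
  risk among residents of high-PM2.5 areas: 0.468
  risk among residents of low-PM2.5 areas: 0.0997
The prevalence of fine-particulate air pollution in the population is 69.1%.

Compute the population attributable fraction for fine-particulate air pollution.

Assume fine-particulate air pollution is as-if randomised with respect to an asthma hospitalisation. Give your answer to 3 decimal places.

Let p₁ = 0.468, p₀ = 0.0997.
Overall risk P(Y=1) = π·p₁ + (1−π)·p₀ = 0.691×0.468 + 0.309×0.0997 = 0.3542.
Under exogeneity, PAF = [P(Y=1) − p₀] / P(Y=1).
PAF = (0.3542 − 0.0997) / 0.3542 ≈ 0.7185

PAF ≈ 0.719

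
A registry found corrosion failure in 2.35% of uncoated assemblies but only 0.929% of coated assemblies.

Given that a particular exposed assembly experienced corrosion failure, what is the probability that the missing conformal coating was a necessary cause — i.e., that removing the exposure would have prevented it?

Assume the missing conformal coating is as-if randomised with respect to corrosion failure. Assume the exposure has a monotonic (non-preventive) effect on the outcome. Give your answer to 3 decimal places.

PN ≈ 0.605

p₁ = 0.0235, p₀ = 0.00929.
Under exogeneity and monotonicity, PN = (p₁ − p₀) / p₁.
PN = (0.0235 − 0.00929) / 0.0235 = 0.01421 / 0.0235 ≈ 0.6047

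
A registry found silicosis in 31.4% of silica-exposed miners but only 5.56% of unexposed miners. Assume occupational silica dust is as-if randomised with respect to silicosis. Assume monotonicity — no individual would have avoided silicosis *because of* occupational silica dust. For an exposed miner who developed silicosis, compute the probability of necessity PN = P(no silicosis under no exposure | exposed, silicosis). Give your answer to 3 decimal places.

PN ≈ 0.823

p₁ = 0.314, p₀ = 0.0556.
Under exogeneity and monotonicity, PN = (p₁ − p₀) / p₁.
PN = (0.314 − 0.0556) / 0.314 = 0.2584 / 0.314 ≈ 0.8229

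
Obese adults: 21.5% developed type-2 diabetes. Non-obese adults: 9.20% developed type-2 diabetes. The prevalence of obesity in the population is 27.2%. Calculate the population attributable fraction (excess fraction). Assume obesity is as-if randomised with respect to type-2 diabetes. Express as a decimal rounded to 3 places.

p₁ = 0.215, p₀ = 0.092.
Overall risk P(Y=1) = π·p₁ + (1−π)·p₀ = 0.272×0.215 + 0.728×0.092 = 0.12546.
Under exogeneity, PAF = [P(Y=1) − p₀] / P(Y=1).
PAF = (0.12546 − 0.092) / 0.12546 ≈ 0.2667

PAF ≈ 0.267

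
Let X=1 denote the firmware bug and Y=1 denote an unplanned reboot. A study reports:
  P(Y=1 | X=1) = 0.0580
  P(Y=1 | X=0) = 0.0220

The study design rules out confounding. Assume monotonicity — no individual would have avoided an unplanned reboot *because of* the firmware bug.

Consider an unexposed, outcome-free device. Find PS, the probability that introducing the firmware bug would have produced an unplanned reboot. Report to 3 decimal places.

Let p₁ = 0.058, p₀ = 0.022.
Under exogeneity and monotonicity, PS = (p₁ − p₀) / (1 − p₀).
PS = (0.058 − 0.022) / (1 − 0.022) = 0.036 / 0.978 ≈ 0.0368

PS ≈ 0.037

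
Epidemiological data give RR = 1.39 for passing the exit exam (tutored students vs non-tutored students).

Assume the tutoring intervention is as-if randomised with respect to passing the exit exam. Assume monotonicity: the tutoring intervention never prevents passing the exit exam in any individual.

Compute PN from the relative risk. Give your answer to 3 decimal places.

Under exogeneity and monotonicity, PN = (RR − 1) / RR = 1 − 1/RR.
PN = (1.39 − 1) / 1.39 = 0.39 / 1.39 ≈ 0.2806

PN ≈ 0.281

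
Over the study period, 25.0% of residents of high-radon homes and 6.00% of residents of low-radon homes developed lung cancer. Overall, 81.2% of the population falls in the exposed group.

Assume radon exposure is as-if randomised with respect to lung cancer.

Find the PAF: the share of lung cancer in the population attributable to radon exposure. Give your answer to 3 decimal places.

p₁ = 0.25, p₀ = 0.06.
Overall risk P(Y=1) = π·p₁ + (1−π)·p₀ = 0.812×0.25 + 0.188×0.06 = 0.21428.
Under exogeneity, PAF = [P(Y=1) − p₀] / P(Y=1).
PAF = (0.21428 − 0.06) / 0.21428 ≈ 0.7200

PAF ≈ 0.720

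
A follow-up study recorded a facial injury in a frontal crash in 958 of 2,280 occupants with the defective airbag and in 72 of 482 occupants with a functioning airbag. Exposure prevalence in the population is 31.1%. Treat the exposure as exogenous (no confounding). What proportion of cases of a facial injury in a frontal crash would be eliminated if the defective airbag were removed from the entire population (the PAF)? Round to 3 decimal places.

PAF ≈ 0.361

p₁ = P(outcome | exposed) = 958/2280 = 0.42018
p₀ = P(outcome | unexposed) = 72/482 = 0.14938
Overall risk P(Y=1) = π·p₁ + (1−π)·p₀ = 0.311×0.42018 + 0.689×0.14938 = 0.2336.
Under exogeneity, PAF = [P(Y=1) − p₀] / P(Y=1).
PAF = (0.2336 − 0.14938) / 0.2336 ≈ 0.3605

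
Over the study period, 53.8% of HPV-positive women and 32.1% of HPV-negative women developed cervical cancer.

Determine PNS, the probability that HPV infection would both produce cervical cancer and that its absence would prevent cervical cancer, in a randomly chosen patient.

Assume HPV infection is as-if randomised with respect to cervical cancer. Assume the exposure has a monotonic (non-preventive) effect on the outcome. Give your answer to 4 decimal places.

PNS ≈ 0.2170

p₁ = 0.538, p₀ = 0.321.
Under exogeneity and monotonicity, PNS = p₁ − p₀.
PNS = 0.538 − 0.321 = 0.217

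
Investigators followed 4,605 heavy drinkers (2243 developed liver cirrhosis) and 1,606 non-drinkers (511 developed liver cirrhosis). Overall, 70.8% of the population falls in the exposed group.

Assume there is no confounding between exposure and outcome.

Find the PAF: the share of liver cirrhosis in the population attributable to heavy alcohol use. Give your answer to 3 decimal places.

p₁ = P(outcome | exposed) = 2243/4605 = 0.48708
p₀ = P(outcome | unexposed) = 511/1606 = 0.31818
Overall risk P(Y=1) = π·p₁ + (1−π)·p₀ = 0.708×0.48708 + 0.292×0.31818 = 0.43776.
Under exogeneity, PAF = [P(Y=1) − p₀] / P(Y=1).
PAF = (0.43776 − 0.31818) / 0.43776 ≈ 0.2732

PAF ≈ 0.273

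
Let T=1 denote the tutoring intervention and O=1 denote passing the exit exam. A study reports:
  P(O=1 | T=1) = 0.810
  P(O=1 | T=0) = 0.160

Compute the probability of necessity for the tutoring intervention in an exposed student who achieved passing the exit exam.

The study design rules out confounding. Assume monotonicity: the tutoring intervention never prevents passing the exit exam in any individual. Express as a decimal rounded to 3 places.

PN ≈ 0.802

Let p₁ = 0.81, p₀ = 0.16.
Under exogeneity and monotonicity, PN = (p₁ − p₀) / p₁.
PN = (0.81 − 0.16) / 0.81 = 0.65 / 0.81 ≈ 0.8025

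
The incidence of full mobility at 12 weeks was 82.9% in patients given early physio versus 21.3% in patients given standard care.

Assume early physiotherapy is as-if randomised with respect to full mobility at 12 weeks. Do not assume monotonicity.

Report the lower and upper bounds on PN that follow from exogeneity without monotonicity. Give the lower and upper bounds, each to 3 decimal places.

p₁ = 0.829, p₀ = 0.213.
Under exogeneity alone the bounds on PN are max{0,(p₁−p₀)/p₁} ≤ PN ≤ min{1,(1−p₀)/p₁}.
  lower = (p₁ − p₀)/p₁ = 0.616 / 0.829 ≈ 0.7431
  upper = min{1, (1 − p₀)/p₁} = 0.787 / 0.829 ≈ 0.9493

0.743 ≤ PN ≤ 0.949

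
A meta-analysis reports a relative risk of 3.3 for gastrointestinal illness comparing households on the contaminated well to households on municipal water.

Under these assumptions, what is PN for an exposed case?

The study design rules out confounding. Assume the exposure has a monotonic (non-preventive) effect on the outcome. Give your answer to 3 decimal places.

PN ≈ 0.697

Under exogeneity and monotonicity, PN = (RR − 1) / RR = 1 − 1/RR.
PN = (3.3 − 1) / 3.3 = 2.3 / 3.3 ≈ 0.6970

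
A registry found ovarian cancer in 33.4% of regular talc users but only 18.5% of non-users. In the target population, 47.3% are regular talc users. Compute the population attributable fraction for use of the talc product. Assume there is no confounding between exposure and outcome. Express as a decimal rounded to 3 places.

PAF ≈ 0.276

p₁ = 0.334, p₀ = 0.185.
Overall risk P(Y=1) = π·p₁ + (1−π)·p₀ = 0.473×0.334 + 0.527×0.185 = 0.25548.
Under exogeneity, PAF = [P(Y=1) − p₀] / P(Y=1).
PAF = (0.25548 − 0.185) / 0.25548 ≈ 0.2759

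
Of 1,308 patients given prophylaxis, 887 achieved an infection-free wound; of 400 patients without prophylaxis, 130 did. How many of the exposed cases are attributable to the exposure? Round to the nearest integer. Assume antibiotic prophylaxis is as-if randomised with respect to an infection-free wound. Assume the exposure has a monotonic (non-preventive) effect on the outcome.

about 462 cases

p₁ = P(outcome | exposed) = 887/1308 = 0.67813
p₀ = P(outcome | unexposed) = 130/400 = 0.325
PN = (p₁ − p₀)/p₁ = (0.67813 − 0.325) / 0.67813 ≈ 0.52074.
Attributable cases ≈ PN × (exposed cases) = 0.52074 × 887 ≈ 461.90.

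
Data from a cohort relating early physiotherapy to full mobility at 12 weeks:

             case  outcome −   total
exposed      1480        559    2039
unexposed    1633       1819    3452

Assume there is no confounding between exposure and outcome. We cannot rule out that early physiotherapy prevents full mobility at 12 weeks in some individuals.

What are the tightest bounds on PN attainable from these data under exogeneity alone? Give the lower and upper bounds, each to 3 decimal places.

0.348 ≤ PN ≤ 0.726

p₁ = P(outcome | exposed) = 1480/2039 = 0.72585
p₀ = P(outcome | unexposed) = 1633/3452 = 0.47306
Under exogeneity alone the bounds on PN are max{0,(p₁−p₀)/p₁} ≤ PN ≤ min{1,(1−p₀)/p₁}.
  lower = (p₁ − p₀)/p₁ = 0.25279 / 0.72585 ≈ 0.3483
  upper = min{1, (1 − p₀)/p₁} = 0.52694 / 0.72585 ≈ 0.7260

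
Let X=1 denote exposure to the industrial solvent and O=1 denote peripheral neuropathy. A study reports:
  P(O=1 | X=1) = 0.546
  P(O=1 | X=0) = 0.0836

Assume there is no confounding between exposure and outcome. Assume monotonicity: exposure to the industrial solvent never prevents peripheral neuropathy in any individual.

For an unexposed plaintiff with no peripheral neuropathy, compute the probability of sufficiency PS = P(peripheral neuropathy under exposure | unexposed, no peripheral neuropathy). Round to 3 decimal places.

Let p₁ = 0.546, p₀ = 0.0836.
Under exogeneity and monotonicity, PS = (p₁ − p₀) / (1 − p₀).
PS = (0.546 − 0.0836) / (1 − 0.0836) = 0.4624 / 0.9164 ≈ 0.5046

PS ≈ 0.505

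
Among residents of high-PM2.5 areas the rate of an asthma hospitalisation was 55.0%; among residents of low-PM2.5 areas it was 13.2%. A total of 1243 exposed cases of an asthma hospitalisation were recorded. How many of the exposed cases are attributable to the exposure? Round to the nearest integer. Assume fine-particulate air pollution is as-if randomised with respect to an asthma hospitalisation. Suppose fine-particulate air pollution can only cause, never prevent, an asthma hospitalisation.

about 945 cases

p₁ = 0.55, p₀ = 0.132.
PN = (p₁ − p₀)/p₁ = (0.55 − 0.132) / 0.55 ≈ 0.76000.
Attributable cases ≈ PN × (exposed cases) = 0.76000 × 1243 ≈ 944.68.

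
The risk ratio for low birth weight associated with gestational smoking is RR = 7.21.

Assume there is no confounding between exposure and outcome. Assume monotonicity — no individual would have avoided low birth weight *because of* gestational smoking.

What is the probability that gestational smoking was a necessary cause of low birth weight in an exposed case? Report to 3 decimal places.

Under exogeneity and monotonicity, PN = (RR − 1) / RR = 1 − 1/RR.
PN = (7.21 − 1) / 7.21 = 6.21 / 7.21 ≈ 0.8613

PN ≈ 0.861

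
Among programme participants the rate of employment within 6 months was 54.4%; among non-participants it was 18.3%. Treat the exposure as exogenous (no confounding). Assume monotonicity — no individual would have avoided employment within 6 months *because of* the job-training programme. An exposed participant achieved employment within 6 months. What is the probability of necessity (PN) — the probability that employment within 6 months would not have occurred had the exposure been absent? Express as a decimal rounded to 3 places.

PN ≈ 0.664

p₁ = 0.544, p₀ = 0.183.
Under exogeneity and monotonicity, PN = (p₁ − p₀) / p₁.
PN = (0.544 − 0.183) / 0.544 = 0.361 / 0.544 ≈ 0.6636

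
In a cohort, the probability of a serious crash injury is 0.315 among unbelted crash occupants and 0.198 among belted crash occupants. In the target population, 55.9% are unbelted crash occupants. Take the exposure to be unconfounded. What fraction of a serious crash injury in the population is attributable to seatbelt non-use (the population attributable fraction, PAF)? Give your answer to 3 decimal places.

PAF ≈ 0.248

Let p₁ = 0.315, p₀ = 0.198.
Overall risk P(Y=1) = π·p₁ + (1−π)·p₀ = 0.559×0.315 + 0.441×0.198 = 0.2634.
Under exogeneity, PAF = [P(Y=1) − p₀] / P(Y=1).
PAF = (0.2634 − 0.198) / 0.2634 ≈ 0.2483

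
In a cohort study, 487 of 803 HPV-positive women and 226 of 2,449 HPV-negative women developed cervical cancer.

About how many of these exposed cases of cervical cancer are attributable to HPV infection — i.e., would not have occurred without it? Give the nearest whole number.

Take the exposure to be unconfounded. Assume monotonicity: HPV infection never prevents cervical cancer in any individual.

p₁ = P(outcome | exposed) = 487/803 = 0.60648
p₀ = P(outcome | unexposed) = 226/2449 = 0.092283
PN = (p₁ − p₀)/p₁ = (0.60648 − 0.092283) / 0.60648 ≈ 0.84784.
Attributable cases ≈ PN × (exposed cases) = 0.84784 × 487 ≈ 412.90.

about 413 cases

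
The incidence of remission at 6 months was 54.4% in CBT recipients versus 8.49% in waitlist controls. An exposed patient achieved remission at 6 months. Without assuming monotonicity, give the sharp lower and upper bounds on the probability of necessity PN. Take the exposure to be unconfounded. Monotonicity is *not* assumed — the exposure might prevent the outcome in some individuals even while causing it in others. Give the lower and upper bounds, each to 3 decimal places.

p₁ = 0.544, p₀ = 0.0849.
Under exogeneity alone the bounds on PN are max{0,(p₁−p₀)/p₁} ≤ PN ≤ min{1,(1−p₀)/p₁}.
  lower = (p₁ − p₀)/p₁ = 0.4591 / 0.544 ≈ 0.8439
  upper = min{1, (1 − p₀)/p₁} = 0.9151 / 0.544 ≈ 1.6822 → capped at 1

0.844 ≤ PN ≤ 1.000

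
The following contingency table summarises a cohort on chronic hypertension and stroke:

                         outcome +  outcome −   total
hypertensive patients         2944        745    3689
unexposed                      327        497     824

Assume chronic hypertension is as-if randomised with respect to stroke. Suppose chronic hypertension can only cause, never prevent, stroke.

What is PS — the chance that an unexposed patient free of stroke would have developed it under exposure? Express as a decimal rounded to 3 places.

p₁ = P(outcome | exposed) = 2944/3689 = 0.79805
p₀ = P(outcome | unexposed) = 327/824 = 0.39684
Under exogeneity and monotonicity, PS = (p₁ − p₀)/(1 − p₀).
PS = (0.79805 − 0.39684) / 0.60316 ≈ 0.6652

PS ≈ 0.665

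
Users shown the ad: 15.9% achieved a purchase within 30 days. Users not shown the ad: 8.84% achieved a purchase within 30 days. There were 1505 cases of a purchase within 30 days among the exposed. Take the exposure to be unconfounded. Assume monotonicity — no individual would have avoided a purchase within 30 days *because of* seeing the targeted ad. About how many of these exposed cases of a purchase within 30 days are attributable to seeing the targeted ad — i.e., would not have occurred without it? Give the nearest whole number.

about 668 cases

p₁ = 0.159, p₀ = 0.0884.
PN = (p₁ − p₀)/p₁ = (0.159 − 0.0884) / 0.159 ≈ 0.44403.
Attributable cases ≈ PN × (exposed cases) = 0.44403 × 1505 ≈ 668.26.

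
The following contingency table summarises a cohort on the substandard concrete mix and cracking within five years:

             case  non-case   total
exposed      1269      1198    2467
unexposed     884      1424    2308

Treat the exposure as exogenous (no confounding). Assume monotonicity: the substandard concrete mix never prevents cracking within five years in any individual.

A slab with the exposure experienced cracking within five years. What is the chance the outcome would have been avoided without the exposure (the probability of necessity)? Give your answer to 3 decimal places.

PN ≈ 0.255

p₁ = P(outcome | exposed) = 1269/2467 = 0.51439
p₀ = P(outcome | unexposed) = 884/2308 = 0.38302
Under exogeneity and monotonicity, PN = (p₁ − p₀)/p₁.
PN = (0.51439 − 0.38302) / 0.51439 ≈ 0.2554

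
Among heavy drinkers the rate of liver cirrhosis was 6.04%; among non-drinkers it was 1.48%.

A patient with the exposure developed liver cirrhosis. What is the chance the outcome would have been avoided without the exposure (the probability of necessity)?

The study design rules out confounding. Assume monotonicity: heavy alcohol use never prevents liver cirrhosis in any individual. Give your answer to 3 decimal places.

PN ≈ 0.755

p₁ = 0.0604, p₀ = 0.0148.
Under exogeneity and monotonicity, PN = (p₁ − p₀) / p₁.
PN = (0.0604 − 0.0148) / 0.0604 = 0.0456 / 0.0604 ≈ 0.7550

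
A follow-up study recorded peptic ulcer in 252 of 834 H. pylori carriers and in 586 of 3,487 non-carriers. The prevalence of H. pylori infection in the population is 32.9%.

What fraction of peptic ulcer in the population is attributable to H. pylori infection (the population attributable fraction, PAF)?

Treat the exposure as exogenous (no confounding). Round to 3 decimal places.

p₁ = P(outcome | exposed) = 252/834 = 0.30216
p₀ = P(outcome | unexposed) = 586/3487 = 0.16805
Overall risk P(Y=1) = π·p₁ + (1−π)·p₀ = 0.329×0.30216 + 0.671×0.16805 = 0.21217.
Under exogeneity, PAF = [P(Y=1) − p₀] / P(Y=1).
PAF = (0.21217 − 0.16805) / 0.21217 ≈ 0.2079

PAF ≈ 0.208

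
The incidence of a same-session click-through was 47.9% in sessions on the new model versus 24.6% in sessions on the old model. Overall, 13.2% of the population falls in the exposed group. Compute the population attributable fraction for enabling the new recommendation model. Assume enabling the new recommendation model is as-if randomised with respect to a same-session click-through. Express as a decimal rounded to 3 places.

p₁ = 0.479, p₀ = 0.246.
Overall risk P(Y=1) = π·p₁ + (1−π)·p₀ = 0.132×0.479 + 0.868×0.246 = 0.27676.
Under exogeneity, PAF = [P(Y=1) − p₀] / P(Y=1).
PAF = (0.27676 − 0.246) / 0.27676 ≈ 0.1111

PAF ≈ 0.111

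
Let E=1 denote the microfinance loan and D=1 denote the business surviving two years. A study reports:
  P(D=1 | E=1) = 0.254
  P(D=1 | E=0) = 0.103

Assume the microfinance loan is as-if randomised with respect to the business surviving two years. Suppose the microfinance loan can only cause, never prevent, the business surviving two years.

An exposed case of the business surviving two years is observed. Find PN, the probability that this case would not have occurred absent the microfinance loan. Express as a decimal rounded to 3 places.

Let p₁ = 0.254, p₀ = 0.103.
Under exogeneity and monotonicity, PN = (p₁ − p₀) / p₁.
PN = (0.254 − 0.103) / 0.254 = 0.151 / 0.254 ≈ 0.5945

PN ≈ 0.594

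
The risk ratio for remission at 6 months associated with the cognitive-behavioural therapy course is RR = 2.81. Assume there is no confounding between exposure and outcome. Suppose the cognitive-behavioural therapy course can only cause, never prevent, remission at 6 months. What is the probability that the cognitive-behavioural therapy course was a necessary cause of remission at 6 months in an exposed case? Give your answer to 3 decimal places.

Under exogeneity and monotonicity, PN = (RR − 1) / RR = 1 − 1/RR.
PN = (2.81 − 1) / 2.81 = 1.81 / 2.81 ≈ 0.6441

PN ≈ 0.644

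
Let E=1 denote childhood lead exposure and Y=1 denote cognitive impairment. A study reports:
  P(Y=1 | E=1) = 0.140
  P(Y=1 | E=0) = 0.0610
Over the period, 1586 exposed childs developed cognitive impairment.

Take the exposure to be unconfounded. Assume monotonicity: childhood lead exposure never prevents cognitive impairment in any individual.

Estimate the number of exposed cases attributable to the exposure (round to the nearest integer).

about 895 cases

Let p₁ = 0.14, p₀ = 0.061.
PN = (p₁ − p₀)/p₁ = (0.14 − 0.061) / 0.14 ≈ 0.56429.
Attributable cases ≈ PN × (exposed cases) = 0.56429 × 1586 ≈ 894.96.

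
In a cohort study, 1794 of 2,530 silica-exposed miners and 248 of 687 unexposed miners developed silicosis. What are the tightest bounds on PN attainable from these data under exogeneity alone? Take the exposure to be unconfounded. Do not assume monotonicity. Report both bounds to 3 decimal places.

p₁ = P(outcome | exposed) = 1794/2530 = 0.70909
p₀ = P(outcome | unexposed) = 248/687 = 0.36099
Under exogeneity alone the bounds on PN are max{0,(p₁−p₀)/p₁} ≤ PN ≤ min{1,(1−p₀)/p₁}.
  lower = (p₁ − p₀)/p₁ = 0.3481 / 0.70909 ≈ 0.4909
  upper = min{1, (1 − p₀)/p₁} = 0.63901 / 0.70909 ≈ 0.9012

0.491 ≤ PN ≤ 0.901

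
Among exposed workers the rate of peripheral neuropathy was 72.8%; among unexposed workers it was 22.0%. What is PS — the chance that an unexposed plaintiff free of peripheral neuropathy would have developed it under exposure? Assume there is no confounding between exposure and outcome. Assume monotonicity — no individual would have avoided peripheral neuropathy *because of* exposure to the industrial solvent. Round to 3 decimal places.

p₁ = 0.728, p₀ = 0.22.
Under exogeneity and monotonicity, PS = (p₁ − p₀) / (1 − p₀).
PS = (0.728 − 0.22) / (1 − 0.22) = 0.508 / 0.78 ≈ 0.6513

PS ≈ 0.651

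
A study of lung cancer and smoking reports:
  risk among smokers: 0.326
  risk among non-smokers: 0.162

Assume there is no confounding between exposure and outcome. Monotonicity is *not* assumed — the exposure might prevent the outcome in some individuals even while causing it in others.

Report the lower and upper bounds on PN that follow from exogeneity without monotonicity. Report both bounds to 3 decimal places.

Let p₁ = 0.326, p₀ = 0.162.
Under exogeneity alone the bounds on PN are max{0,(p₁−p₀)/p₁} ≤ PN ≤ min{1,(1−p₀)/p₁}.
  lower = (p₁ − p₀)/p₁ = 0.164 / 0.326 ≈ 0.5031
  upper = min{1, (1 − p₀)/p₁} = 0.838 / 0.326 ≈ 2.5706 → capped at 1

0.503 ≤ PN ≤ 1.000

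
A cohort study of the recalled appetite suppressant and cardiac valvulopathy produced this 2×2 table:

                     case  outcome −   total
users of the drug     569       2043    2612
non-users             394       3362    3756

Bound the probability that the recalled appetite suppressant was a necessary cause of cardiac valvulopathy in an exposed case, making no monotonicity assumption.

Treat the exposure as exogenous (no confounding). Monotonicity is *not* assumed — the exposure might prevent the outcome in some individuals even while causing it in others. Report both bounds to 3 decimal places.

0.518 ≤ PN ≤ 1.000

p₁ = P(outcome | exposed) = 569/2612 = 0.21784
p₀ = P(outcome | unexposed) = 394/3756 = 0.1049
Under exogeneity alone the bounds on PN are max{0,(p₁−p₀)/p₁} ≤ PN ≤ min{1,(1−p₀)/p₁}.
  lower = (p₁ − p₀)/p₁ = 0.11294 / 0.21784 ≈ 0.5185
  upper = min{1, (1 − p₀)/p₁} = 0.8951 / 0.21784 ≈ 4.1090 → capped at 1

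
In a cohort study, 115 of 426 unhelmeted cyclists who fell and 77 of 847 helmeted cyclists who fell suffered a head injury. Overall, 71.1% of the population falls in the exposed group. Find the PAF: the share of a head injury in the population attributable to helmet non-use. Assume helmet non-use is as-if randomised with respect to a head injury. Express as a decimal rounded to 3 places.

p₁ = P(outcome | exposed) = 115/426 = 0.26995
p₀ = P(outcome | unexposed) = 77/847 = 0.090909
Overall risk P(Y=1) = π·p₁ + (1−π)·p₀ = 0.711×0.26995 + 0.289×0.090909 = 0.21821.
Under exogeneity, PAF = [P(Y=1) − p₀] / P(Y=1).
PAF = (0.21821 − 0.090909) / 0.21821 ≈ 0.5834

PAF ≈ 0.583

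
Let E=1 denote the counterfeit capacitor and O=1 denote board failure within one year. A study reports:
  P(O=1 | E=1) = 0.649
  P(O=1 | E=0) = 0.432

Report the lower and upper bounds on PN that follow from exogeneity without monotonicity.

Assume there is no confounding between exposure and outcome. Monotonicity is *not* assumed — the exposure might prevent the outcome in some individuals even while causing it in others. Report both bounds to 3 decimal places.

0.334 ≤ PN ≤ 0.875

Let p₁ = 0.649, p₀ = 0.432.
Under exogeneity alone the bounds on PN are max{0,(p₁−p₀)/p₁} ≤ PN ≤ min{1,(1−p₀)/p₁}.
  lower = (p₁ − p₀)/p₁ = 0.217 / 0.649 ≈ 0.3344
  upper = min{1, (1 − p₀)/p₁} = 0.568 / 0.649 ≈ 0.8752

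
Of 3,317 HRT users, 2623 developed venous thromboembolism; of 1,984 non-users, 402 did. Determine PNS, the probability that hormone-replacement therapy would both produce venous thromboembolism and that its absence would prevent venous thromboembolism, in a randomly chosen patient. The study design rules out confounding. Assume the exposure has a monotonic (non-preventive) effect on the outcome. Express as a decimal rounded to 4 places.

PNS ≈ 0.5882

p₁ = P(outcome | exposed) = 2623/3317 = 0.79077
p₀ = P(outcome | unexposed) = 402/1984 = 0.20262
Under exogeneity and monotonicity, PNS = p₁ − p₀.
PNS = 0.79077 − 0.20262 = 0.58815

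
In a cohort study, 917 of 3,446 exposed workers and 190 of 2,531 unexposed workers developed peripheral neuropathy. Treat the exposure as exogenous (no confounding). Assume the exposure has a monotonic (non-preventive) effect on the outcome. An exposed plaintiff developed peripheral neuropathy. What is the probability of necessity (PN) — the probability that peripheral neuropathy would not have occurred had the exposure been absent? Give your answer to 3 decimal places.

p₁ = P(outcome | exposed) = 917/3446 = 0.26611
p₀ = P(outcome | unexposed) = 190/2531 = 0.075069
Under exogeneity and monotonicity, PN = (p₁ − p₀) / p₁.
PN = (0.26611 − 0.075069) / 0.26611 = 0.19104 / 0.26611 ≈ 0.7179

PN ≈ 0.718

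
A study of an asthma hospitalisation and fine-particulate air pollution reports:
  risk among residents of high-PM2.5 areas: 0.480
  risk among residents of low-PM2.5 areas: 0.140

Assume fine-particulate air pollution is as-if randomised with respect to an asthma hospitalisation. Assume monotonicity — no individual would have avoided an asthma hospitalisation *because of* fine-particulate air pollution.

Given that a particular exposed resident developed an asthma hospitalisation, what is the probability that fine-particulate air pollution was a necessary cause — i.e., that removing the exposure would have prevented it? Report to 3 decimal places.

PN ≈ 0.708

Let p₁ = 0.48, p₀ = 0.14.
Under exogeneity and monotonicity, PN = (p₁ − p₀) / p₁.
PN = (0.48 − 0.14) / 0.48 = 0.34 / 0.48 ≈ 0.7083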